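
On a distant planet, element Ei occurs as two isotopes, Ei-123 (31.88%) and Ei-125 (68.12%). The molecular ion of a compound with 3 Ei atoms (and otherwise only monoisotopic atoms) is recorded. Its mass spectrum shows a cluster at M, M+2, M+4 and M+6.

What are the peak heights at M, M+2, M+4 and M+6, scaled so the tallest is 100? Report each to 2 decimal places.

Each Ei atom is independently Ei-123 (p = 0.3188) or Ei-125 (q = 0.6812); the cluster is the binomial expansion (p + q)^3.
P(M) = 0.3188^3 = 0.032401
P(M+2) = 3 × 0.3188^2 × 0.6812^1 = 0.207698
P(M+4) = 3 × 0.3188^1 × 0.6812^2 = 0.443802
P(M+6) = 0.6812^3 = 0.316100
The M+4 peak is largest (0.443802); scaling to 100 gives 7.30 : 46.80 : 100.00 : 71.23.

7.30 : 46.80 : 100.00 : 71.23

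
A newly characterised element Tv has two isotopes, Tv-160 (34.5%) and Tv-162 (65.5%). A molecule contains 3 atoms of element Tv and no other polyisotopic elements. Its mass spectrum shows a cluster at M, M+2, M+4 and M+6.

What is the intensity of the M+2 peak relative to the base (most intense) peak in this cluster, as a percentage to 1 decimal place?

Term probabilities: M 0.0411, M+2 0.2339, M+4 0.4440, M+6 0.2810. Base peak = M+4.
P(M+4) = C(3,2) × 0.345^1 × 0.655^2 = 3 × 0.3450 × 0.429025 = 0.444041 (base)
P(M+2) = C(3,1) × 0.345^2 × 0.655^1 = 3 × 0.119025 × 0.6550 = 0.233884
Relative intensity = 0.233884 / 0.444041 × 100 = 52.7

52.7%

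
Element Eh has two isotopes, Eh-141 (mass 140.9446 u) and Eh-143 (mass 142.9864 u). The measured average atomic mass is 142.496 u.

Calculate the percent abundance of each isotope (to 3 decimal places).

Eh-141: 24.018%, Eh-143: 75.982%

Let x be the fractional abundance of Eh-141; then Eh-143 has abundance 1 − x.
140.9446·x + 142.9864·(1 − x) = 142.496
(140.9446 − 142.9864)·x = 142.496 − 142.9864
x = -0.4904 / -2.0418 = 0.24018 → 24.018% Eh-141, 75.982% Eh-143.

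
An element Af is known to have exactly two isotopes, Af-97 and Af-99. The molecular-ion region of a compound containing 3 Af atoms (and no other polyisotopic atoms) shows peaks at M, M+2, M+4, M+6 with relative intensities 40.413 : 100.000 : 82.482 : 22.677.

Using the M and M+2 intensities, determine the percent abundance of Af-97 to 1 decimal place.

54.8%

If p is the fraction of Af that is Af-97, then I(M+2)/I(M) = [C(3,1)·p^2·(1−p)] / p^3 = 3·(1−p)/p = 100.000/40.413 = 2.4745
(1−p)/p = 2.4745/3 = 0.8248  ⇒  p = 1/(1 + 0.8248) = 0.5480
Af-97: 54.8%, Af-99: 45.2%.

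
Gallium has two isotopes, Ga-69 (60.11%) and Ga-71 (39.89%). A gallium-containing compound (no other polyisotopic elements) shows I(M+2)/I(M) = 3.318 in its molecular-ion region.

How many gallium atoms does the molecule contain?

For n independent Ga atoms, I(M+2)/I(M) = n · (abundance Ga-71) / (abundance Ga-69) = n · 0.3989/0.6011.
n = 3.318 × 0.6011/0.3989 = 5.00 ≈ 5

5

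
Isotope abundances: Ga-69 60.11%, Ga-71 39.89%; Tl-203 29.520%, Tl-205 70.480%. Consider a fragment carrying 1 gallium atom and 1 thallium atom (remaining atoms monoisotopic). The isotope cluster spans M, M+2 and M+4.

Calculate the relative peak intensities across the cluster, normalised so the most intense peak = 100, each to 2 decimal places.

Gallium pattern (n=1): 0.6011 : 0.3989
Thallium pattern (n=1): 0.2952 : 0.7048
Convolve the two distributions (both contribute in 2-u steps):
  M: 0.6011×0.2952 = 0.177445
  M+2: 0.6011×0.7048 + 0.3989×0.2952 = 0.541411
  M+4: 0.3989×0.7048 = 0.281145
Scale to base peak (0.541411) = 100: 32.77 : 100.00 : 51.93

32.77 : 100.00 : 51.93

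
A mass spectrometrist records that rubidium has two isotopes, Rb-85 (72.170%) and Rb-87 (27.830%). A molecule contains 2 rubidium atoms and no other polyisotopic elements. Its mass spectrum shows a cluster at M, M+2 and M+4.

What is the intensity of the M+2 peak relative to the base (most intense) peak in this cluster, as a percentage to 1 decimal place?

Term probabilities: M 0.5209, M+2 0.4017, M+4 0.0775. Base peak = M.
P(M) = C(2,0) × 0.72170^2 × 0.27830^0 = 1 × 0.52085089 × 1.0000 = 0.520851 (base)
P(M+2) = C(2,1) × 0.72170^1 × 0.27830^1 = 2 × 0.7217 × 0.2783 = 0.401698
Relative intensity = 0.401698 / 0.520851 × 100 = 77.1

77.1%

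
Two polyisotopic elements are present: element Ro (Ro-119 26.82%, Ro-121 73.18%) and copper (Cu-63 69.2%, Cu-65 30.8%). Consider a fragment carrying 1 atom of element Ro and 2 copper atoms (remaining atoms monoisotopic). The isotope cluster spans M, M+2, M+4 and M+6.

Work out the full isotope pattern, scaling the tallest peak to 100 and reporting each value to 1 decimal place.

27.6 : 100.0 : 72.6 : 14.9

Element Ro pattern (n=1): 0.2682 : 0.7318
Copper pattern (n=2): 0.478864 : 0.426272 : 0.094864
Convolve the two distributions (both contribute in 2-u steps):
  M: 0.2682×0.478864 = 0.128431
  M+2: 0.2682×0.426272 + 0.7318×0.478864 = 0.464759
  M+4: 0.2682×0.094864 + 0.7318×0.426272 = 0.337388
  M+6: 0.7318×0.094864 = 0.069421
Scale to base peak (0.464759) = 100: 27.6 : 100.0 : 72.6 : 14.9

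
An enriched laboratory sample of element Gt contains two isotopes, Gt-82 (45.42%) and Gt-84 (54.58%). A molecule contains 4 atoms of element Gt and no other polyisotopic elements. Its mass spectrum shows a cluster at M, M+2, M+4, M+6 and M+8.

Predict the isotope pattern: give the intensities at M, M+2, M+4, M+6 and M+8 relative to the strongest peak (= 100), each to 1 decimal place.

11.5 : 55.5 : 100.0 : 80.1 : 24.1

The 4 Gt atoms are independent, so intensities follow the terms of (0.4542 + 0.5458)^4.
P(M) = 0.4542^4 = 0.042559
P(M+2) = 4 × 0.4542^3 × 0.5458^1 = 0.204567
P(M+4) = 6 × 0.4542^2 × 0.5458^2 = 0.368733
P(M+6) = 4 × 0.4542^1 × 0.5458^3 = 0.295398
P(M+8) = 0.5458^4 = 0.088743
The M+4 peak is largest (0.368733); scaling to 100 gives 11.5 : 55.5 : 100.0 : 80.1 : 24.1.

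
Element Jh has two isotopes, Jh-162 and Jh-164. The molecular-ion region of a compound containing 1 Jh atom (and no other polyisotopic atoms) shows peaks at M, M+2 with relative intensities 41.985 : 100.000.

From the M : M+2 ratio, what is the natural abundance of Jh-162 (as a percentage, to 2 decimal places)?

If p is the fraction of Jh that is Jh-162, then I(M+2)/I(M) = [C(1,1)·p^0·(1−p)] / p^1 = 1·(1−p)/p = 100.000/41.985 = 2.3818
(1−p)/p = 2.3818/1 = 2.3818  ⇒  p = 1/(1 + 2.3818) = 0.2957
Jh-162: 29.57%, Jh-164: 70.43%.

29.57%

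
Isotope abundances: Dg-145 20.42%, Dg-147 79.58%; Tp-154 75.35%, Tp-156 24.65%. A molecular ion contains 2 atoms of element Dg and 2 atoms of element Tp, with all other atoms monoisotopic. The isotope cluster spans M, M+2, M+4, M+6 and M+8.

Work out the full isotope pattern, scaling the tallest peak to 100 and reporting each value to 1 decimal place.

4.9 : 41.4 : 100.0 : 52.8 : 8.0

Element Dg pattern (n=2): 0.04169764 : 0.32500472 : 0.63329764
Element Tp pattern (n=2): 0.56776225 : 0.3714755 : 0.06076225
Convolve the two distributions (both contribute in 2-u steps):
  M: 0.04169764×0.56776225 = 0.023674
  M+2: 0.04169764×0.3714755 + 0.32500472×0.56776225 = 0.200015
  M+4: 0.04169764×0.06076225 + 0.32500472×0.3714755 + 0.63329764×0.56776225 = 0.482827
  M+6: 0.32500472×0.06076225 + 0.63329764×0.3714755 = 0.255003
  M+8: 0.63329764×0.06076225 = 0.038481
Scale to base peak (0.482827) = 100: 4.9 : 41.4 : 100.0 : 52.8 : 8.0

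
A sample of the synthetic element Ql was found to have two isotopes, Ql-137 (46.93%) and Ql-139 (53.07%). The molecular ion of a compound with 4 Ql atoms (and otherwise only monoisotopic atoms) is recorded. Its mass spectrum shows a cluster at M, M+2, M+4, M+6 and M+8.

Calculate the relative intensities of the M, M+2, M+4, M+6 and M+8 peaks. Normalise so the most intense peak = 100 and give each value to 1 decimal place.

The 4 Ql atoms are independent, so intensities follow the terms of (0.4693 + 0.5307)^4.
P(M) = 0.4693^4 = 0.048507
P(M+2) = 4 × 0.4693^3 × 0.5307^1 = 0.219412
P(M+4) = 6 × 0.4693^2 × 0.5307^2 = 0.372178
P(M+6) = 4 × 0.4693^1 × 0.5307^3 = 0.280581
P(M+8) = 0.5307^4 = 0.079322
The M+4 peak is largest (0.372178); scaling to 100 gives 13.0 : 59.0 : 100.0 : 75.4 : 21.3.

13.0 : 59.0 : 100.0 : 75.4 : 21.3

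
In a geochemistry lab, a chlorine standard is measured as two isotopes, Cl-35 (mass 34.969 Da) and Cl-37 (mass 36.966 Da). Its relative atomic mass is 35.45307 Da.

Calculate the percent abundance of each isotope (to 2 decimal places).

Let x be the fractional abundance of Cl-35; then Cl-37 has abundance 1 − x.
34.969·x + 36.966·(1 − x) = 35.45307
(34.969 − 36.966)·x = 35.45307 − 36.966
x = -1.51293 / -1.997 = 0.75760 → 75.76% Cl-35, 24.24% Cl-37.

Cl-35: 75.76%, Cl-37: 24.24%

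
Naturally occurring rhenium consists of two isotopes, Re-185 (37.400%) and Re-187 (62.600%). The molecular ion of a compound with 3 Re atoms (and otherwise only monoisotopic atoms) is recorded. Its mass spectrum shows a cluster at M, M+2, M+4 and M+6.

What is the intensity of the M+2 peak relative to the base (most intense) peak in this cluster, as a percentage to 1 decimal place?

Binomial terms of (0.37400 + 0.62600)^3: M 0.0523, M+2 0.2627, M+4 0.4397, M+6 0.2453 → M+4 is the base peak.
P(M+4) = C(3,2) × 0.37400^1 × 0.62600^2 = 3 × 0.3740 × 0.391876 = 0.439685 (base)
P(M+2) = C(3,1) × 0.37400^2 × 0.62600^1 = 3 × 0.139876 × 0.6260 = 0.262687
Relative intensity = 0.262687 / 0.439685 × 100 = 59.7

59.7%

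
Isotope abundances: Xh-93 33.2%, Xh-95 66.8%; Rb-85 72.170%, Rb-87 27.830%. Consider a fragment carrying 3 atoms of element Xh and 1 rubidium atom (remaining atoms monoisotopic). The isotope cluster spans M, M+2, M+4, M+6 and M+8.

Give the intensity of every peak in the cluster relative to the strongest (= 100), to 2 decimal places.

Element Xh pattern (n=3): 0.03659437 : 0.2208889 : 0.4444391 : 0.29807763
Rubidium pattern (n=1): 0.7217 : 0.2783
Convolve the two distributions (both contribute in 2-u steps):
  M: 0.03659437×0.7217 = 0.026410
  M+2: 0.03659437×0.2783 + 0.2208889×0.7217 = 0.169600
  M+4: 0.2208889×0.2783 + 0.4444391×0.7217 = 0.382225
  M+6: 0.4444391×0.2783 + 0.29807763×0.7217 = 0.338810
  M+8: 0.29807763×0.2783 = 0.082955
Scale to base peak (0.382225) = 100: 6.91 : 44.37 : 100.00 : 88.64 : 21.70

6.91 : 44.37 : 100.00 : 88.64 : 21.70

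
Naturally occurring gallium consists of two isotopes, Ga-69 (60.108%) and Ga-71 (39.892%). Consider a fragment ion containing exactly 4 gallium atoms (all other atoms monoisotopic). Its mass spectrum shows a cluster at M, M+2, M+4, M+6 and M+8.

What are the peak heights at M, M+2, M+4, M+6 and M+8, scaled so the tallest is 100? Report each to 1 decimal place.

37.7 : 100.0 : 99.6 : 44.0 : 7.3

Each Ga atom is independently Ga-69 (p = 0.60108) or Ga-71 (q = 0.39892); the cluster is the binomial expansion (p + q)^4.
P(M) = 0.60108^4 = 0.130536
P(M+2) = 4 × 0.60108^3 × 0.39892^1 = 0.346531
P(M+4) = 6 × 0.60108^2 × 0.39892^2 = 0.344975
P(M+6) = 4 × 0.60108^1 × 0.39892^3 = 0.152633
P(M+8) = 0.39892^4 = 0.025325
The M+2 peak is largest (0.346531); scaling to 100 gives 37.7 : 100.0 : 99.6 : 44.0 : 7.3.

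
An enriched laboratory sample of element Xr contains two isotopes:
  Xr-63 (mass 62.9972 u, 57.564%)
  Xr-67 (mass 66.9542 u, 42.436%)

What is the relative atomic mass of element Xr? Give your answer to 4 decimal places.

64.6764 u

Weight each isotope mass by its fractional abundance: 0.57564 × 62.9972 + 0.42436 × 66.9542
= 36.26371 + 28.41268 = 64.67639 u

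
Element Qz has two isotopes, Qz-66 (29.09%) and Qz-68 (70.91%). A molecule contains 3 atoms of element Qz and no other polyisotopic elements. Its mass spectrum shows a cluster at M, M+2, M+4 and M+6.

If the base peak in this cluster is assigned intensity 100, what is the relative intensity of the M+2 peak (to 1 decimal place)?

(0.2909 + 0.7091)^3 gives M 0.0246, M+2 0.1800, M+4 0.4388, M+6 0.3566; the largest is M+4.
P(M+4) = C(3,2) × 0.2909^1 × 0.7091^2 = 3 × 0.2909 × 0.50282281 = 0.438813 (base)
P(M+2) = C(3,1) × 0.2909^2 × 0.7091^1 = 3 × 0.08462281 × 0.7091 = 0.180018
Relative intensity = 0.180018 / 0.438813 × 100 = 41.0

41.0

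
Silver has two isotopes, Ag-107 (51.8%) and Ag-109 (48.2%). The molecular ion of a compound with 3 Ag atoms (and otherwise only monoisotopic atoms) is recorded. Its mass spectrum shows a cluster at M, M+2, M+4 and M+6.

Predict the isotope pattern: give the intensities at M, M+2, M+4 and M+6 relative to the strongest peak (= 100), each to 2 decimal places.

35.82 : 100.00 : 93.05 : 28.86

Each Ag atom is independently Ag-107 (p = 0.518) or Ag-109 (q = 0.482); the cluster is the binomial expansion (p + q)^3.
P(M) = 0.518^3 = 0.138992
P(M+2) = 3 × 0.518^2 × 0.482^1 = 0.387997
P(M+4) = 3 × 0.518^1 × 0.482^2 = 0.361031
P(M+6) = 0.482^3 = 0.111980
The M+2 peak is largest (0.387997); scaling to 100 gives 35.82 : 100.00 : 93.05 : 28.86.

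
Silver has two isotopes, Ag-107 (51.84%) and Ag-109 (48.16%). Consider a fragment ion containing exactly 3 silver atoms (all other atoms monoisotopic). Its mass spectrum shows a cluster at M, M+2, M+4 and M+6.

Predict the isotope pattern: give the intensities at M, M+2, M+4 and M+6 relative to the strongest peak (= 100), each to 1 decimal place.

35.9 : 100.0 : 92.9 : 28.8

The 3 Ag atoms are independent, so intensities follow the terms of (0.5184 + 0.4816)^3.
P(M) = 0.5184^3 = 0.139314
P(M+2) = 3 × 0.5184^2 × 0.4816^1 = 0.388273
P(M+4) = 3 × 0.5184^1 × 0.4816^2 = 0.360711
P(M+6) = 0.4816^3 = 0.111702
The M+2 peak is largest (0.388273); scaling to 100 gives 35.9 : 100.0 : 92.9 : 28.8.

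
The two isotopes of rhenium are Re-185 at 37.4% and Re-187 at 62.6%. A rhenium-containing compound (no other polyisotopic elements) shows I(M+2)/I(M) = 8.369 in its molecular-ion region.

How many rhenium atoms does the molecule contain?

5

The M+2/M ratio from n Re atoms is n · q/p = n · 0.626/0.374.
n = 8.369 × 0.374/0.626 = 5.00 ≈ 5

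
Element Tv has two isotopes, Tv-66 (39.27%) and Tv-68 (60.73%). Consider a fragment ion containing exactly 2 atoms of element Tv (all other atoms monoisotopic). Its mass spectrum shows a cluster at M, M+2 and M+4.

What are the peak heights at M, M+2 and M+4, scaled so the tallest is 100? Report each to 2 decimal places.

32.33 : 100.00 : 77.32

Each Tv atom is independently Tv-66 (p = 0.3927) or Tv-68 (q = 0.6073); the cluster is the binomial expansion (p + q)^2.
P(M) = 0.3927^2 = 0.154213
P(M+2) = 2 × 0.3927^1 × 0.6073^1 = 0.476973
P(M+4) = 0.6073^2 = 0.368813
The M+2 peak is largest (0.476973); scaling to 100 gives 32.33 : 100.00 : 77.32.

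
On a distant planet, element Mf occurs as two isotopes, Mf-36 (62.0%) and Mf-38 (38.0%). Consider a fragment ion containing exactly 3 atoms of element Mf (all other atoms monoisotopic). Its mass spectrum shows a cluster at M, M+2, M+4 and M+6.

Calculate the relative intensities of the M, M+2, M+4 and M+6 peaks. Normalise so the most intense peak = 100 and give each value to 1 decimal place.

Each Mf atom is independently Mf-36 (p = 0.620) or Mf-38 (q = 0.380); the cluster is the binomial expansion (p + q)^3.
P(M) = 0.620^3 = 0.238328
P(M+2) = 3 × 0.620^2 × 0.380^1 = 0.438216
P(M+4) = 3 × 0.620^1 × 0.380^2 = 0.268584
P(M+6) = 0.380^3 = 0.054872
The M+2 peak is largest (0.438216); scaling to 100 gives 54.4 : 100.0 : 61.3 : 12.5.

54.4 : 100.0 : 61.3 : 12.5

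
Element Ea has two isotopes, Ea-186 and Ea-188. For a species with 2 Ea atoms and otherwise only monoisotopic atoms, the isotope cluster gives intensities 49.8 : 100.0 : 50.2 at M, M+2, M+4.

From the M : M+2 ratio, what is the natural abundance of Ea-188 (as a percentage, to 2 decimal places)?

Let p = fractional abundance of Ea-186. I(M+2)/I(M) = [C(2,1)·p^1·(1−p)] / p^2 = 2·(1−p)/p = 100.0/49.8 = 2.0080
(1−p)/p = 2.0080/2 = 1.0040  ⇒  p = 1/(1 + 1.0040) = 0.4990
Ea-186: 49.90%, Ea-188: 50.10%.

50.10%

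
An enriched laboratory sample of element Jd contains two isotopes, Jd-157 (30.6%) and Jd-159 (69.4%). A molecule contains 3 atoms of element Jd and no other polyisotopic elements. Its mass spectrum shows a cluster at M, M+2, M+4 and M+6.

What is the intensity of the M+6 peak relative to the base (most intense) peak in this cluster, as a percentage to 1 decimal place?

75.6%

Term probabilities: M 0.0287, M+2 0.1950, M+4 0.4421, M+6 0.3343. Base peak = M+4.
P(M+4) = C(3,2) × 0.306^1 × 0.694^2 = 3 × 0.3060 × 0.481636 = 0.442142 (base)
P(M+6) = C(3,3) × 0.306^0 × 0.694^3 = 1 × 1.0000 × 0.33425538 = 0.334255
Relative intensity = 0.334255 / 0.442142 × 100 = 75.6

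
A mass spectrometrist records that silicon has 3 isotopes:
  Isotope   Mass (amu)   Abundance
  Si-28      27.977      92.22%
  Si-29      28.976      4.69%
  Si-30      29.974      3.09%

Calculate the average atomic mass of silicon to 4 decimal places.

28.0856 amu

Weight each isotope mass by its fractional abundance: 0.9222 × 27.977 + 0.0469 × 28.976 + 0.0309 × 29.974
= 25.80039 + 1.35897 + 0.92620 = 28.08556 amu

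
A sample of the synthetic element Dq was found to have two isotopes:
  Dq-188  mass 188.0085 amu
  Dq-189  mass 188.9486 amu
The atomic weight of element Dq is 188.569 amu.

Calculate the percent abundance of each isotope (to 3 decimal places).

Dq-188: 40.379%, Dq-189: 59.621%

With x = fraction of Dq-188 (so Dq-189 is 1 − x):
188.0085·x + 188.9486·(1 − x) = 188.569
(188.0085 − 188.9486)·x = 188.569 − 188.9486
x = -0.3796 / -0.9401 = 0.40379 → 40.379% Dq-188, 59.621% Dq-189.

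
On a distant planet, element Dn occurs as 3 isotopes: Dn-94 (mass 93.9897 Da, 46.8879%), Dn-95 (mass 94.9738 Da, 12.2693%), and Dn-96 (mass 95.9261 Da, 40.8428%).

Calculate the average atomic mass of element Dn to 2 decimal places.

94.90 Da

Weight each isotope mass by its fractional abundance: 0.468879 × 93.9897 + 0.122693 × 94.9738 + 0.408428 × 95.9261
= 44.06980 + 11.65262 + 39.17891 = 94.90133 Da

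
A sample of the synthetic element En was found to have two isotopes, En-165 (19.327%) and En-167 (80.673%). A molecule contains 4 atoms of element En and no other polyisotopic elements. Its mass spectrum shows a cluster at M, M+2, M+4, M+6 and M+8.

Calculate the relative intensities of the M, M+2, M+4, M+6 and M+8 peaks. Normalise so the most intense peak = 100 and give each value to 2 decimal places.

0.33 : 5.50 : 34.44 : 95.83 : 100.00

Expanding (0.19327 + 0.80673)^4:
P(M) = 0.19327^4 = 0.001395
P(M+2) = 4 × 0.19327^3 × 0.80673^1 = 0.023296
P(M+4) = 6 × 0.19327^2 × 0.80673^2 = 0.145860
P(M+6) = 4 × 0.19327^1 × 0.80673^3 = 0.405891
P(M+8) = 0.80673^4 = 0.423558
The M+8 peak is largest (0.423558); scaling to 100 gives 0.33 : 5.50 : 34.44 : 95.83 : 100.00.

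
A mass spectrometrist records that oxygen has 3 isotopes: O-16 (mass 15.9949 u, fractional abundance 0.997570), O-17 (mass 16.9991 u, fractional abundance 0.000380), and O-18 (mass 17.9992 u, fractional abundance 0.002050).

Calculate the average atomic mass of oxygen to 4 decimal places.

15.9994 u

Weight each isotope mass by its fractional abundance: 0.997570 × 15.9949 + 0.000380 × 16.9991 + 0.002050 × 17.9992
= 15.95603 + 0.00646 + 0.03690 = 15.99939 u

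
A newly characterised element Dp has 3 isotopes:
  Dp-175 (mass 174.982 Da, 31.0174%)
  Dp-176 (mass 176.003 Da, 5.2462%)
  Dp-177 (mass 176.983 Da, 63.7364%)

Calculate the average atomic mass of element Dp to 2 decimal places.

The abundance-weighted mean is 0.310174 × 174.982 + 0.052462 × 176.003 + 0.637364 × 176.983
= 54.2749 + 9.2335 + 112.8026 = 176.3110 Da

176.31 Da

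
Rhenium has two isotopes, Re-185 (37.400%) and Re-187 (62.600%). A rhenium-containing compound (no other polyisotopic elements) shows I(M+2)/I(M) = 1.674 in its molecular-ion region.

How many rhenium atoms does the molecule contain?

For n independent Re atoms, I(M+2)/I(M) = n · (abundance Re-187) / (abundance Re-185) = n · 0.62600/0.37400.
n = 1.674 × 0.37400/0.62600 = 1.00 ≈ 1

1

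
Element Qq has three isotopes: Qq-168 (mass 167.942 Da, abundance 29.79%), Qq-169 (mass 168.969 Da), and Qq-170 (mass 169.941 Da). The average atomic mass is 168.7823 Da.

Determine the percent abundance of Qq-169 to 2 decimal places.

57.94%

The remaining 70.21% is split between Qq-169 (fraction x) and Qq-170 (fraction 0.7021 − x).
Substituting: 168.969x + 169.941(0.7021 − x) = 118.7523782
(168.969 − 169.941)x = -0.5631979  ⇒  x = 0.57942, y = 0.12268
Qq-169: 57.94%, Qq-170: 12.27%.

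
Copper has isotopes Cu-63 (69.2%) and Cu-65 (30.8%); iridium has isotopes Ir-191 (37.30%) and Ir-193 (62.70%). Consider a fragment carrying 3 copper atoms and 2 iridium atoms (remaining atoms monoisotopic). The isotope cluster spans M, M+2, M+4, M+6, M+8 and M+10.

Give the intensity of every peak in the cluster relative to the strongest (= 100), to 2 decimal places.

12.64 : 59.39 : 100.00 : 74.08 : 24.98 : 3.15

Copper pattern (n=3): 0.33137389 : 0.44247034 : 0.19693766 : 0.02921811
Iridium pattern (n=2): 0.139129 : 0.467742 : 0.393129
Convolve the two distributions (both contribute in 2-u steps):
  M: 0.33137389×0.139129 = 0.046104
  M+2: 0.33137389×0.467742 + 0.44247034×0.139129 = 0.216558
  M+4: 0.33137389×0.393129 + 0.44247034×0.467742 + 0.19693766×0.139129 = 0.364634
  M+6: 0.44247034×0.393129 + 0.19693766×0.467742 + 0.02921811×0.139129 = 0.270129
  M+8: 0.19693766×0.393129 + 0.02921811×0.467742 = 0.091088
  M+10: 0.02921811×0.393129 = 0.011486
Scale to base peak (0.364634) = 100: 12.64 : 59.39 : 100.00 : 74.08 : 24.98 : 3.15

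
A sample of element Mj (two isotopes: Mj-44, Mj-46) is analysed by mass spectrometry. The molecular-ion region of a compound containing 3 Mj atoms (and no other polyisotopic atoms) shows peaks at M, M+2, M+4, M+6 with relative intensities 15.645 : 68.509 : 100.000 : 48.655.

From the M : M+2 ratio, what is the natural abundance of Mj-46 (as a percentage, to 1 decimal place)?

59.3%

Write p for the Mj-44 fraction. I(M+2)/I(M) = [C(3,1)·p^2·(1−p)] / p^3 = 3·(1−p)/p = 68.509/15.645 = 4.3790
(1−p)/p = 4.3790/3 = 1.4597  ⇒  p = 1/(1 + 1.4597) = 0.4066
Mj-44: 40.7%, Mj-46: 59.3%.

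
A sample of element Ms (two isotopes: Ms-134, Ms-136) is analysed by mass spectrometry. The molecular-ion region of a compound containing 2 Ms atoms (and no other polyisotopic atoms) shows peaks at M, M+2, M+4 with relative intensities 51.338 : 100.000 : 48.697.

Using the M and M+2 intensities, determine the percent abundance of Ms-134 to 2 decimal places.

Write p for the Ms-134 fraction. I(M+2)/I(M) = [C(2,1)·p^1·(1−p)] / p^2 = 2·(1−p)/p = 100.000/51.338 = 1.9479
(1−p)/p = 1.9479/2 = 0.9739  ⇒  p = 1/(1 + 0.9739) = 0.5066
Ms-134: 50.66%, Ms-136: 49.34%.

50.66%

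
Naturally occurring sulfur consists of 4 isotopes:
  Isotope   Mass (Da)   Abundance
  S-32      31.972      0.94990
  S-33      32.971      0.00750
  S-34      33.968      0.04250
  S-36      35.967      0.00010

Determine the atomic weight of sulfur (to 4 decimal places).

Average mass = Σ (abundance × isotope mass) = 0.94990 × 31.972 + 0.00750 × 32.971 + 0.04250 × 33.968 + 0.00010 × 35.967
= 30.37020 + 0.24728 + 1.44364 + 0.00360 = 32.06472 Da

32.0647 Da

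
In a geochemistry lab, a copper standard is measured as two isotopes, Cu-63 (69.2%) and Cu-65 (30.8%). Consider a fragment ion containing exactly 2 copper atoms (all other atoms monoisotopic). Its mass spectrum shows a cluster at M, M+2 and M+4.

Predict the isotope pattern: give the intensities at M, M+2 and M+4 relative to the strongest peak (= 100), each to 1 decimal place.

Expanding (0.692 + 0.308)^2:
P(M) = 0.692^2 = 0.478864
P(M+2) = 2 × 0.692^1 × 0.308^1 = 0.426272
P(M+4) = 0.308^2 = 0.094864
The M peak is largest (0.478864); scaling to 100 gives 100.0 : 89.0 : 19.8.

100.0 : 89.0 : 19.8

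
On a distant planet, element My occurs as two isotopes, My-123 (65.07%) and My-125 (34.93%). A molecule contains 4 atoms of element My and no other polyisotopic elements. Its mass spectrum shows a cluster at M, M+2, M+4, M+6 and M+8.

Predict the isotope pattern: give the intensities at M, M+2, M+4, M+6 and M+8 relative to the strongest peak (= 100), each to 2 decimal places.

46.57 : 100.00 : 80.52 : 28.82 : 3.87

Expanding (0.6507 + 0.3493)^4:
P(M) = 0.6507^4 = 0.179276
P(M+2) = 4 × 0.6507^3 × 0.3493^1 = 0.384947
P(M+4) = 6 × 0.6507^2 × 0.3493^2 = 0.309963
P(M+6) = 4 × 0.6507^1 × 0.3493^3 = 0.110927
P(M+8) = 0.3493^4 = 0.014887
The M+2 peak is largest (0.384947); scaling to 100 gives 46.57 : 100.00 : 80.52 : 28.82 : 3.87.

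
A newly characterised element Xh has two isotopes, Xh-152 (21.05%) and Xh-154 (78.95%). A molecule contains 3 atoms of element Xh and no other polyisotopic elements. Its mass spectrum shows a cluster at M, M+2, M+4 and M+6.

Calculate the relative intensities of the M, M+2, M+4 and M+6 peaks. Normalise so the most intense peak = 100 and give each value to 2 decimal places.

1.90 : 21.33 : 79.99 : 100.00

Each Xh atom is independently Xh-152 (p = 0.2105) or Xh-154 (q = 0.7895); the cluster is the binomial expansion (p + q)^3.
P(M) = 0.2105^3 = 0.009327
P(M+2) = 3 × 0.2105^2 × 0.7895^1 = 0.104949
P(M+4) = 3 × 0.2105^1 × 0.7895^2 = 0.393620
P(M+6) = 0.7895^3 = 0.492103
The M+6 peak is largest (0.492103); scaling to 100 gives 1.90 : 21.33 : 79.99 : 100.00.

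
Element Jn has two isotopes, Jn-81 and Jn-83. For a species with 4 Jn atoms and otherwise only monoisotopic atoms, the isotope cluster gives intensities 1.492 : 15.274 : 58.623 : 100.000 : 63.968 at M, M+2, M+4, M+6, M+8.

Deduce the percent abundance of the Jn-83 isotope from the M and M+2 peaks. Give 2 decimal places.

71.90%

Write p for the Jn-81 fraction. I(M+2)/I(M) = [C(4,1)·p^3·(1−p)] / p^4 = 4·(1−p)/p = 15.274/1.492 = 10.2373
(1−p)/p = 10.2373/4 = 2.5593  ⇒  p = 1/(1 + 2.5593) = 0.2810
Jn-81: 28.10%, Jn-83: 71.90%.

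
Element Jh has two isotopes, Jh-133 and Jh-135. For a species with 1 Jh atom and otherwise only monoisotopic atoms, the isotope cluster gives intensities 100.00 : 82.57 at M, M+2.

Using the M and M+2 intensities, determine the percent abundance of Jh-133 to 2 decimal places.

Let p = fractional abundance of Jh-133. I(M+2)/I(M) = [C(1,1)·p^0·(1−p)] / p^1 = 1·(1−p)/p = 82.57/100.00 = 0.8257
(1−p)/p = 0.8257/1 = 0.8257  ⇒  p = 1/(1 + 0.8257) = 0.5477
Jh-133: 54.77%, Jh-135: 45.23%.

54.77%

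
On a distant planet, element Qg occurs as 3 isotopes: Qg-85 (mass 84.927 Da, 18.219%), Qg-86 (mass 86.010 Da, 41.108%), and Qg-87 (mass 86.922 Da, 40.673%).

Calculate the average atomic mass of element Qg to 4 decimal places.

The abundance-weighted mean is 0.18219 × 84.927 + 0.41108 × 86.010 + 0.40673 × 86.922
= 15.47285 + 35.35699 + 35.35379 = 86.18363 Da

86.1836 Da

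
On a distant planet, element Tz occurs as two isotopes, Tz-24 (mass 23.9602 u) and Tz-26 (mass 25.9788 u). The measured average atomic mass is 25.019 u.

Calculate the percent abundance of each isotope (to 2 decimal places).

Tz-24: 47.55%, Tz-26: 52.45%

Writing the weighted mean with unknown fraction x of Tz-24:
23.9602·x + 25.9788·(1 − x) = 25.019
(23.9602 − 25.9788)·x = 25.019 − 25.9788
x = -0.9598 / -2.0186 = 0.47548 → 47.55% Tz-24, 52.45% Tz-26.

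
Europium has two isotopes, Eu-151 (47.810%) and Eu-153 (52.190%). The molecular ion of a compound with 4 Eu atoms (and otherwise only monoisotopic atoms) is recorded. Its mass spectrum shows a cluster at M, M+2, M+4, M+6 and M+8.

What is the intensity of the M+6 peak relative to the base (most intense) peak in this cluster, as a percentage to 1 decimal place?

Binomial terms of (0.47810 + 0.52190)^4: M 0.0522, M+2 0.2281, M+4 0.3736, M+6 0.2719, M+8 0.0742 → M+4 is the base peak.
P(M+4) = C(4,2) × 0.47810^2 × 0.52190^2 = 6 × 0.22857961 × 0.27237961 = 0.373563 (base)
P(M+6) = C(4,3) × 0.47810^1 × 0.52190^3 = 4 × 0.4781 × 0.14215492 = 0.271857
Relative intensity = 0.271857 / 0.373563 × 100 = 72.8

72.8%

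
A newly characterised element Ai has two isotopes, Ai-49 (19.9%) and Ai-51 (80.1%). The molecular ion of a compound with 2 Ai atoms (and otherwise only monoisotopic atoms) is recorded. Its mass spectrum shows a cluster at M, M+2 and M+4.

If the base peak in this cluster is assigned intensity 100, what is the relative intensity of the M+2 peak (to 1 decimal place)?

49.7

Binomial terms of (0.199 + 0.801)^2: M 0.0396, M+2 0.3188, M+4 0.6416 → M+4 is the base peak.
P(M+4) = C(2,2) × 0.199^0 × 0.801^2 = 1 × 1.0000 × 0.641601 = 0.641601 (base)
P(M+2) = C(2,1) × 0.199^1 × 0.801^1 = 2 × 0.1990 × 0.8010 = 0.318798
Relative intensity = 0.318798 / 0.641601 × 100 = 49.7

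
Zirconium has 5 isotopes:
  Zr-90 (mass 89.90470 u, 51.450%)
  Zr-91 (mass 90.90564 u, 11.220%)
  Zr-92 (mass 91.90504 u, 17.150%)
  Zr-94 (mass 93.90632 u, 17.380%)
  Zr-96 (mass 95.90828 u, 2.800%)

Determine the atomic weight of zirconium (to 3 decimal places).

91.224 u

The abundance-weighted mean is 0.51450 × 89.90470 + 0.11220 × 90.90564 + 0.17150 × 91.90504 + 0.17380 × 93.90632 + 0.02800 × 95.90828
= 46.255968 + 10.199613 + 15.761714 + 16.320918 + 2.685432 = 91.223645 u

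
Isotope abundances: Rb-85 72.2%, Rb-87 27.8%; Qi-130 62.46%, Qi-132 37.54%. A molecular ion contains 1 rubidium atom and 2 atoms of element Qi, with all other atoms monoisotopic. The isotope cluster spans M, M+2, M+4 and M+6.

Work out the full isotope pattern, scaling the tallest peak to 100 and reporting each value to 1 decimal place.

63.0 : 100.0 : 51.9 : 8.8

Rubidium pattern (n=1): 0.7220 : 0.2780
Element Qi pattern (n=2): 0.39012516 : 0.46894968 : 0.14092516
Convolve the two distributions (both contribute in 2-u steps):
  M: 0.7220×0.39012516 = 0.281670
  M+2: 0.7220×0.46894968 + 0.2780×0.39012516 = 0.447036
  M+4: 0.7220×0.14092516 + 0.2780×0.46894968 = 0.232116
  M+6: 0.2780×0.14092516 = 0.039177
Scale to base peak (0.447036) = 100: 63.0 : 100.0 : 51.9 : 8.8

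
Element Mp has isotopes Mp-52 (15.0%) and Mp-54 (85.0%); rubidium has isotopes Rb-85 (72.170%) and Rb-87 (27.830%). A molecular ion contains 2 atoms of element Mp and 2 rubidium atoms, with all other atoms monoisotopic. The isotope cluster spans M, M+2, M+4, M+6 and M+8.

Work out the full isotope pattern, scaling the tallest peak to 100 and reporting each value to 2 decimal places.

2.44 : 29.52 : 100.00 : 64.51 : 11.65

Element Mp pattern (n=2): 0.0225 : 0.2550 : 0.7225
Rubidium pattern (n=2): 0.52085089 : 0.40169822 : 0.07745089
Convolve the two distributions (both contribute in 2-u steps):
  M: 0.0225×0.52085089 = 0.011719
  M+2: 0.0225×0.40169822 + 0.2550×0.52085089 = 0.141855
  M+4: 0.0225×0.07745089 + 0.2550×0.40169822 + 0.7225×0.52085089 = 0.480490
  M+6: 0.2550×0.07745089 + 0.7225×0.40169822 = 0.309977
  M+8: 0.7225×0.07745089 = 0.055958
Scale to base peak (0.480490) = 100: 2.44 : 29.52 : 100.00 : 64.51 : 11.65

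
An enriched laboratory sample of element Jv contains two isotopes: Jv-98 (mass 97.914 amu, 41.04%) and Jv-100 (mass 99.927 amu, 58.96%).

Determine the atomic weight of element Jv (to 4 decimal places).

99.1009 amu

Ar = Σ fᵢ·mᵢ = 0.4104 × 97.914 + 0.5896 × 99.927
= 40.18391 + 58.91696 = 99.10087 amu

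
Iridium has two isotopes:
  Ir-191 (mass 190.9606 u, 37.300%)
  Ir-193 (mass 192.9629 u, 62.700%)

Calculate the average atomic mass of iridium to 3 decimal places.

Ar = Σ fᵢ·mᵢ = 0.37300 × 190.9606 + 0.62700 × 192.9629
= 71.22830 + 120.98774 = 192.21604 u

192.216 u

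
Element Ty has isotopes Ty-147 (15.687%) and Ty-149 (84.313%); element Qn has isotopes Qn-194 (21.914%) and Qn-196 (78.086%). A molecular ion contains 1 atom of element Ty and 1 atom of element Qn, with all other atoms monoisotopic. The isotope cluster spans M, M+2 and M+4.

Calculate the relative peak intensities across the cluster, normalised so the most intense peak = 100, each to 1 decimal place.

Element Ty pattern (n=1): 0.15687 : 0.84313
Element Qn pattern (n=1): 0.21914 : 0.78086
Convolve the two distributions (both contribute in 2-u steps):
  M: 0.15687×0.21914 = 0.034376
  M+2: 0.15687×0.78086 + 0.84313×0.21914 = 0.307257
  M+4: 0.84313×0.78086 = 0.658366
Scale to base peak (0.658366) = 100: 5.2 : 46.7 : 100.0

5.2 : 46.7 : 100.0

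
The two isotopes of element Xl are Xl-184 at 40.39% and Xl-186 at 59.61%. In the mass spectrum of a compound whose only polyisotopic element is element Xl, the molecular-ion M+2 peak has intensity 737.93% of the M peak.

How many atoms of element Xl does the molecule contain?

5

The M+2/M ratio from n Xl atoms is n · q/p = n · 0.5961/0.4039.
n = 7.3793 × 0.4039/0.5961 = 5.00 ≈ 5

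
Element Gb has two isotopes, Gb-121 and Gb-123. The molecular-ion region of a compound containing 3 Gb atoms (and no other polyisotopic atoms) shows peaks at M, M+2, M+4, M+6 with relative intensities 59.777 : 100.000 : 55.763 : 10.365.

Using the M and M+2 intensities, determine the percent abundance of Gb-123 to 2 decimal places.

35.80%

Write p for the Gb-121 fraction. I(M+2)/I(M) = [C(3,1)·p^2·(1−p)] / p^3 = 3·(1−p)/p = 100.000/59.777 = 1.6729
(1−p)/p = 1.6729/3 = 0.5576  ⇒  p = 1/(1 + 0.5576) = 0.6420
Gb-121: 64.20%, Gb-123: 35.80%.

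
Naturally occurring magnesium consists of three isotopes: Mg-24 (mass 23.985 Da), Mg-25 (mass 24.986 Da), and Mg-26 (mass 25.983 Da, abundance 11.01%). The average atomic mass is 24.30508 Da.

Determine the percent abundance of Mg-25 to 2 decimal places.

Let x and y be the fractions of Mg-24 and Mg-25. Then x + y = 1 − 0.1101 = 0.8899 and 23.985x + 24.986y = 24.30508 − 0.1101×25.983 = 21.4443517.
Substituting: 23.985x + 24.986(0.8899 − x) = 21.4443517
(23.985 − 24.986)x = -0.7906897  ⇒  x = 0.78990, y = 0.10000
Mg-24: 78.99%, Mg-25: 10.00%.

10.00%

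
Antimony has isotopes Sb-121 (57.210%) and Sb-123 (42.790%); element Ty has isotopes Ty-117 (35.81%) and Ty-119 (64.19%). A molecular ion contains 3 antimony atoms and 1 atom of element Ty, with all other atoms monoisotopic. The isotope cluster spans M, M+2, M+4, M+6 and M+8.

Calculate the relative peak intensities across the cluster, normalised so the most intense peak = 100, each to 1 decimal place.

Antimony pattern (n=3): 0.18724742 : 0.42015297 : 0.3142518 : 0.07834781
Element Ty pattern (n=1): 0.3581 : 0.6419
Convolve the two distributions (both contribute in 2-u steps):
  M: 0.18724742×0.3581 = 0.067053
  M+2: 0.18724742×0.6419 + 0.42015297×0.3581 = 0.270651
  M+4: 0.42015297×0.6419 + 0.3142518×0.3581 = 0.382230
  M+6: 0.3142518×0.6419 + 0.07834781×0.3581 = 0.229775
  M+8: 0.07834781×0.6419 = 0.050291
Scale to base peak (0.382230) = 100: 17.5 : 70.8 : 100.0 : 60.1 : 13.2

17.5 : 70.8 : 100.0 : 60.1 : 13.2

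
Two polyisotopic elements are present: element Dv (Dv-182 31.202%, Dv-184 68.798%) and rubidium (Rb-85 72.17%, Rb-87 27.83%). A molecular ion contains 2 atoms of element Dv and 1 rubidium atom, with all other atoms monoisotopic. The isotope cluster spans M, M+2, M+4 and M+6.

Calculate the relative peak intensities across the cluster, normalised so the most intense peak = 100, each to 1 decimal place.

15.2 : 73.1 : 100.0 : 28.6

Element Dv pattern (n=2): 0.09735648 : 0.42932704 : 0.47331648
Rubidium pattern (n=1): 0.7217 : 0.2783
Convolve the two distributions (both contribute in 2-u steps):
  M: 0.09735648×0.7217 = 0.070262
  M+2: 0.09735648×0.2783 + 0.42932704×0.7217 = 0.336940
  M+4: 0.42932704×0.2783 + 0.47331648×0.7217 = 0.461074
  M+6: 0.47331648×0.2783 = 0.131724
Scale to base peak (0.461074) = 100: 15.2 : 73.1 : 100.0 : 28.6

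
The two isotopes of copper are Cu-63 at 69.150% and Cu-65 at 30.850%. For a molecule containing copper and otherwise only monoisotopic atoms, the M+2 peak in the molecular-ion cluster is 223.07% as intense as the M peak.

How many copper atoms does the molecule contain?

5

With n Cu atoms, P(M+2)/P(M) = C(n,1)·p^(n−1)q / p^n = n·q/p = n · 0.30850/0.69150.
n = 2.2307 × 0.69150/0.30850 = 5.00 ≈ 5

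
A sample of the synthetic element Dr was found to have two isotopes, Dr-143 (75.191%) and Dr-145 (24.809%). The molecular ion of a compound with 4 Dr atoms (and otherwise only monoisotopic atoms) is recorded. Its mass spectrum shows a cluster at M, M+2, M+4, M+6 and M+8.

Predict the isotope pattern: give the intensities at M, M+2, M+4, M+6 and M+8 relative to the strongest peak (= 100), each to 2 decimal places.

Expanding (0.75191 + 0.24809)^4:
P(M) = 0.75191^4 = 0.319642
P(M+2) = 4 × 0.75191^3 × 0.24809^1 = 0.421859
P(M+4) = 6 × 0.75191^2 × 0.24809^2 = 0.208786
P(M+6) = 4 × 0.75191^1 × 0.24809^3 = 0.045925
P(M+8) = 0.24809^4 = 0.003788
The M+2 peak is largest (0.421859); scaling to 100 gives 75.77 : 100.00 : 49.49 : 10.89 : 0.90.

75.77 : 100.00 : 49.49 : 10.89 : 0.90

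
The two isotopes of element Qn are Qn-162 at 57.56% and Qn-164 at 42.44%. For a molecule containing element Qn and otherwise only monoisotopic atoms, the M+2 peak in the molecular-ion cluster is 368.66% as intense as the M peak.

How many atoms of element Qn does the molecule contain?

The M+2/M ratio from n Qn atoms is n · q/p = n · 0.4244/0.5756.
n = 3.6866 × 0.5756/0.4244 = 5.00 ≈ 5

5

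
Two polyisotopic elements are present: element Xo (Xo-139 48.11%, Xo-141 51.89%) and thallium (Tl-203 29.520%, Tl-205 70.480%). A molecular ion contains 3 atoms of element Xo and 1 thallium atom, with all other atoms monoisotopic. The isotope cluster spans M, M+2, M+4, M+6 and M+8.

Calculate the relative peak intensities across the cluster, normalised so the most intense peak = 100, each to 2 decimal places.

Element Xo pattern (n=3): 0.11135406 : 0.36030944 : 0.38861893 : 0.13971757
Thallium pattern (n=1): 0.2952 : 0.7048
Convolve the two distributions (both contribute in 2-u steps):
  M: 0.11135406×0.2952 = 0.032872
  M+2: 0.11135406×0.7048 + 0.36030944×0.2952 = 0.184846
  M+4: 0.36030944×0.7048 + 0.38861893×0.2952 = 0.368666
  M+6: 0.38861893×0.7048 + 0.13971757×0.2952 = 0.315143
  M+8: 0.13971757×0.7048 = 0.098473
Scale to base peak (0.368666) = 100: 8.92 : 50.14 : 100.00 : 85.48 : 26.71

8.92 : 50.14 : 100.00 : 85.48 : 26.71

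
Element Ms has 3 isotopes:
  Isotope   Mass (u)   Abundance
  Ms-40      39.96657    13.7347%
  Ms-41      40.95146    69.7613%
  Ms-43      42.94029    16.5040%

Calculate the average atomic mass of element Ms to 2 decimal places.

41.14 u

Ar = Σ fᵢ·mᵢ = 0.137347 × 39.96657 + 0.697613 × 40.95146 + 0.165040 × 42.94029
= 5.489288 + 28.568271 + 7.086865 = 41.144424 u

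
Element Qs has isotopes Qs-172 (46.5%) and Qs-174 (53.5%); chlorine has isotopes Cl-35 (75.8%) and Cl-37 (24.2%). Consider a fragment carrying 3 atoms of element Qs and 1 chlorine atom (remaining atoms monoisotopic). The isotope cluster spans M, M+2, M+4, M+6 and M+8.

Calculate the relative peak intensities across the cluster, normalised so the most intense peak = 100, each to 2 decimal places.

19.71 : 74.33 : 100.00 : 55.01 : 9.58

Element Qs pattern (n=3): 0.10054463 : 0.34704113 : 0.39928387 : 0.15313037
Chlorine pattern (n=1): 0.7580 : 0.2420
Convolve the two distributions (both contribute in 2-u steps):
  M: 0.10054463×0.7580 = 0.076213
  M+2: 0.10054463×0.2420 + 0.34704113×0.7580 = 0.287389
  M+4: 0.34704113×0.2420 + 0.39928387×0.7580 = 0.386641
  M+6: 0.39928387×0.2420 + 0.15313037×0.7580 = 0.212700
  M+8: 0.15313037×0.2420 = 0.037058
Scale to base peak (0.386641) = 100: 19.71 : 74.33 : 100.00 : 55.01 : 9.58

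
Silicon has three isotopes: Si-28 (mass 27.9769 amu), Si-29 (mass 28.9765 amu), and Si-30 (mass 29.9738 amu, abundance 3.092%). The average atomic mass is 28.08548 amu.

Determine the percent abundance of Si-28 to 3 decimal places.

The remaining 96.908% is split between Si-28 (fraction x) and Si-29 (fraction 0.96908 − x).
Substituting: 27.9769x + 28.9765(0.96908 − x) = 27.158690104
(27.9769 − 28.9765)x = -0.921856516  ⇒  x = 0.92223, y = 0.04685
Si-28: 92.223%, Si-29: 4.685%.

92.223%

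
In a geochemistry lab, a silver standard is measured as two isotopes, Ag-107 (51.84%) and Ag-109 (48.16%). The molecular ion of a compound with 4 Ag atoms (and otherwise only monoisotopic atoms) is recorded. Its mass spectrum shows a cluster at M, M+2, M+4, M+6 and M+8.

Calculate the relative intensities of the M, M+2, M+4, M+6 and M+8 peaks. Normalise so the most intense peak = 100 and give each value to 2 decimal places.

Expanding (0.5184 + 0.4816)^4:
P(M) = 0.5184^4 = 0.072220
P(M+2) = 4 × 0.5184^3 × 0.4816^1 = 0.268375
P(M+4) = 6 × 0.5184^2 × 0.4816^2 = 0.373985
P(M+6) = 4 × 0.5184^1 × 0.4816^3 = 0.231624
P(M+8) = 0.4816^4 = 0.053795
The M+4 peak is largest (0.373985); scaling to 100 gives 19.31 : 71.76 : 100.00 : 61.93 : 14.38.

19.31 : 71.76 : 100.00 : 61.93 : 14.38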